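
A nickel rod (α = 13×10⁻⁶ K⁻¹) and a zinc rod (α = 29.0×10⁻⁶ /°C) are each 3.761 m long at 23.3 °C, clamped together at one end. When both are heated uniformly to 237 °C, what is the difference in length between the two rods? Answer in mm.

ΔT = 213.7 K
nickel: ΔL = 13×10⁻⁶ × 3.761 m × 213.7 = 1.0448×10⁻² m = 10.448 mm
zinc: ΔL = 29.0×10⁻⁶ × 3.761 m × 213.7 = 2.3308×10⁻² m = 23.308 mm
difference = 23.308 − 10.448 = 12.860 mm

12.9 mm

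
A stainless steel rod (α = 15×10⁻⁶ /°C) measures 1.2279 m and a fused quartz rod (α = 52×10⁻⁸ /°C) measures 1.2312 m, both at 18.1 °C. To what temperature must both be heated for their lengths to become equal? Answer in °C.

T = 203.7 °C

Equal length when α₁L₁ΔT − α₂L₂ΔT = L₂ − L₁ = 3.30×10⁻³ m
α₁L₁ = 1.84185×10⁻⁵, α₂L₂ = 6.40224×10⁻⁷ → Δ(αL) = 1.7778276×10⁻⁵ m/K
ΔT = 3.30×10⁻³ / 1.7778276×10⁻⁵ = 185.620 K, so T = 18.1 + 185.620 = 203.720 °C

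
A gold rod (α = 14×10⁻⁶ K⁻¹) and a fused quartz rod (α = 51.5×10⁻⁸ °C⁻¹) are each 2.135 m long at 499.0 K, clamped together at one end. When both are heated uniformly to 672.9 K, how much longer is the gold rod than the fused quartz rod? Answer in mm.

ΔT = 173.9 K
gold: ΔL = 14×10⁻⁶ × 2.135 m × 173.9 = 5.1979×10⁻³ m = 5.1979 mm
fused quartz: ΔL = 51.5×10⁻⁸ × 2.135 m × 173.9 = 1.9121×10⁻⁴ m = 0.19121 mm
difference = 5.1979 − 0.19121 = 5.00669 mm

5.01 mm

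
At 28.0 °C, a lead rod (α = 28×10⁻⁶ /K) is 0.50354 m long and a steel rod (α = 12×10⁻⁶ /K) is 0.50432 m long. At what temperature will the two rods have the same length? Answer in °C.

Equal length when α₁L₁ΔT − α₂L₂ΔT = L₂ − L₁ = 7.80×10⁻⁴ m
α₁L₁ = 1.409912×10⁻⁵, α₂L₂ = 6.05184×10⁻⁶ → Δ(αL) = 8.04728×10⁻⁶ m/K
ΔT = 7.80×10⁻⁴ / 8.04728×10⁻⁶ = 96.927 K, so T = 28.0 + 96.927 = 124.927 °C

T = 124.9 °C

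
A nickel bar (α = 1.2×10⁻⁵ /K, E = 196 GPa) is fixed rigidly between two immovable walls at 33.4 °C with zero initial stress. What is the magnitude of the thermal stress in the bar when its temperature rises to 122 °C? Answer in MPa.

Fully constrained: the free strain ε = αΔT is blocked, so σ = Eε = EαΔT.
|ΔT| = 88.6 K
σ = 196×10⁹ × 1.2×10⁻⁵ × 88.6 = 2.08×10⁸ Pa

σ = 208 MPa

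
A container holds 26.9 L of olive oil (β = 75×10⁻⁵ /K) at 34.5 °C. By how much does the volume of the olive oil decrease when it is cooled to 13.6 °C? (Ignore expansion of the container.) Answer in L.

ΔV = 0.422 L

|ΔT| = |13.6 − 34.5| = 20.9 K
ΔV = βV₀ΔT = (75×10⁻⁵)(26.9)(20.9) = 0.422 L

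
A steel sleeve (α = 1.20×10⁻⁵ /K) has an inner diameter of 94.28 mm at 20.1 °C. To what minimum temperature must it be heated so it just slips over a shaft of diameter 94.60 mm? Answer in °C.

T = 303 °C

Required Δd = 94.60 − 94.28 = 0.32 mm
Δd = αd₀ΔT ⇒ ΔT = Δd/(αd₀) = 0.32 / (1.20×10⁻⁵ × 94.28) = 282.85 K
T_min = 20.1 + 282.85 = 302.95 °C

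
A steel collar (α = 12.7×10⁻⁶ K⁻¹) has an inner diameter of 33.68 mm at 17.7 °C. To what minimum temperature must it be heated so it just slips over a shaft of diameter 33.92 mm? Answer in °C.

T = 579 °C

Required Δd = 33.92 − 33.68 = 0.24 mm
Δd = αd₀ΔT ⇒ ΔT = Δd/(αd₀) = 0.24 / (12.7×10⁻⁶ × 33.68) = 561.09 K
T_min = 17.7 + 561.09 = 578.79 °C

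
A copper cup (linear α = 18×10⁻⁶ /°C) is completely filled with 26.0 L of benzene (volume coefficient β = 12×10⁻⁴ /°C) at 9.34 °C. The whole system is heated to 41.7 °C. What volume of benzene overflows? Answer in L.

The cup also expands: β_container ≈ 3α = 5.4×10⁻⁵ /K
Net overflow = V₀(β_liq − 3α_cont)ΔT
β − 3α = 1.20×10⁻³ − 5.4×10⁻⁵ = 1.146×10⁻³ /K; ΔT = 32.36 K
ΔV = 26.0 × 1.146×10⁻³ × 32.36 = 0.964 L

0.964 L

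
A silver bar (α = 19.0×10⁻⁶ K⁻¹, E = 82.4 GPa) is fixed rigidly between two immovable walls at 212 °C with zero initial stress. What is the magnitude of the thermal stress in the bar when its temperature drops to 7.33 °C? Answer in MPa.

σ = 320 MPa

Fully constrained: the free strain ε = αΔT is blocked, so σ = Eε = EαΔT.
|ΔT| = 204.67 K
σ = 82.4×10⁹ × 19.0×10⁻⁶ × 204.67 = 3.20×10⁸ Pa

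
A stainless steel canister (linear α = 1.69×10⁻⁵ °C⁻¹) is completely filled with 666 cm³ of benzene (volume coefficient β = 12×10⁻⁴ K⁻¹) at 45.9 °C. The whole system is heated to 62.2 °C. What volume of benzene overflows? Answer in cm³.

The canister also expands: β_container ≈ 3α = 5.07×10⁻⁵ /K
Net overflow = V₀(β_liq − 3α_cont)ΔT
β − 3α = 1.20×10⁻³ − 5.07×10⁻⁵ = 1.1493×10⁻³ /K; ΔT = 16.3 K
ΔV = 666 × 1.1493×10⁻³ × 16.3 = 12.5 cm³

12.5 cm³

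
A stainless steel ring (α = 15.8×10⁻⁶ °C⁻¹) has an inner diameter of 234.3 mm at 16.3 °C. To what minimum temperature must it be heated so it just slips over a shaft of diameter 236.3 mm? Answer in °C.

Required Δd = 236.3 − 234.3 = 2.0 mm
Δd = αd₀ΔT ⇒ ΔT = Δd/(αd₀) = 2.0 / (15.8×10⁻⁶ × 234.3) = 540.26 K
T_min = 16.3 + 540.26 = 556.56 °C

T = 557 °C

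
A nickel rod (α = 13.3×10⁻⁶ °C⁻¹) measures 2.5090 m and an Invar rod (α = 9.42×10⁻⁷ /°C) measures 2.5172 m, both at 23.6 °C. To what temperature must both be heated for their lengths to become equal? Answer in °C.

T = 288.1 °C

Equal length when α₁L₁ΔT − α₂L₂ΔT = L₂ − L₁ = 8.20×10⁻³ m
α₁L₁ = 3.33697×10⁻⁵, α₂L₂ = 2.3712024×10⁻⁶ → Δ(αL) = 3.09984976×10⁻⁵ m/K
ΔT = 8.20×10⁻³ / 3.09984976×10⁻⁵ = 264.529 K, so T = 23.6 + 264.529 = 288.129 °C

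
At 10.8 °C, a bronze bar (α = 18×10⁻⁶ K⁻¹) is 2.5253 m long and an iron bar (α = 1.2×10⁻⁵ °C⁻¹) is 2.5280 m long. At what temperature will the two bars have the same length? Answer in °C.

L₁(1 + α₁ΔT) = L₂(1 + α₂ΔT) ⇒ ΔT = (L₂ − L₁)/(α₁L₁ − α₂L₂)
L₂ − L₁ = 2.5280 − 2.5253 = 2.70×10⁻³ m
α₁L₁ − α₂L₂ = 18×10⁻⁶×2.5253 − 1.2×10⁻⁵×2.5280 = 1.51194×10⁻⁵ m/K
ΔT = 2.70×10⁻³ / 1.51194×10⁻⁵ = 178.579 K
T = 10.8 + 178.579 = 189.379 °C

T = 189.4 °C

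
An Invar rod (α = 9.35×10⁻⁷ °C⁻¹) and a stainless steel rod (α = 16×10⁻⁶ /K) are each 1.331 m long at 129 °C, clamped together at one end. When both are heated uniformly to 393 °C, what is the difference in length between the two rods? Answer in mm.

ΔT = 264 K
Invar: ΔL = 9.35×10⁻⁷ × 1.331 m × 264 = 3.2854×10⁻⁴ m = 0.32854 mm
stainless steel: ΔL = 16×10⁻⁶ × 1.331 m × 264 = 5.6221×10⁻³ m = 5.6221 mm
difference = 5.6221 − 0.32854 = 5.29356 mm

5.29 mm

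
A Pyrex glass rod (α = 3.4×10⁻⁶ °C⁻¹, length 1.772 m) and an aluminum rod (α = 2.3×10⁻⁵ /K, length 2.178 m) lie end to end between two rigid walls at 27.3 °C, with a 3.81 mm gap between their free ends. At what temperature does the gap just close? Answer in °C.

Gap closes when ΔL₁ + ΔL₂ = 3.81 mm = 3.81×10⁻³ m
(α₁L₁ + α₂L₂)ΔT = g
α₁L₁ + α₂L₂ = 3.4×10⁻⁶×1.772 + 2.3×10⁻⁵×2.178 = 5.61188×10⁻⁵ m/K
ΔT = 3.81×10⁻³ / 5.61188×10⁻⁵ = 67.892 K
T = 27.3 + 67.892 = 95.192 °C

T = 95.2 °C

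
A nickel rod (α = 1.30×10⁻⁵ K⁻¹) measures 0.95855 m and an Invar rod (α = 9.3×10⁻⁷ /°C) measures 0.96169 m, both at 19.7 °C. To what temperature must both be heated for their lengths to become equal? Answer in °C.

T = 291.2 °C

Equal length when α₁L₁ΔT − α₂L₂ΔT = L₂ − L₁ = 3.14×10⁻³ m
α₁L₁ = 1.246115×10⁻⁵, α₂L₂ = 8.943717×10⁻⁷ → Δ(αL) = 1.15667783×10⁻⁵ m/K
ΔT = 3.14×10⁻³ / 1.15667783×10⁻⁵ = 271.467 K, so T = 19.7 + 271.467 = 291.167 °C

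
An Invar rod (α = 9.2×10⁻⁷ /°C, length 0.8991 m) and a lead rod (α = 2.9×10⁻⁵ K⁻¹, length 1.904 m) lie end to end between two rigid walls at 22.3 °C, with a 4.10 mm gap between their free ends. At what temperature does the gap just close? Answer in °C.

Gap closes when ΔL₁ + ΔL₂ = 4.10 mm = 4.10×10⁻³ m
(α₁L₁ + α₂L₂)ΔT = g
α₁L₁ + α₂L₂ = 9.2×10⁻⁷×0.8991 + 2.9×10⁻⁵×1.904 = 5.6043172×10⁻⁵ m/K
ΔT = 4.10×10⁻³ / 5.6043172×10⁻⁵ = 73.158 K
T = 22.3 + 73.158 = 95.458 °C

T = 95.5 °C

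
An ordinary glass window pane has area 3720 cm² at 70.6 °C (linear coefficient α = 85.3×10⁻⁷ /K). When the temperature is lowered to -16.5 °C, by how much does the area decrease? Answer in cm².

ΔA = 5.53 cm²

Area coefficient ≈ 2α; |ΔT| = 87.1 K
ΔA = 2αA₀ΔT = 2(85.3×10⁻⁷)(3720)(87.1) = 5.53 cm²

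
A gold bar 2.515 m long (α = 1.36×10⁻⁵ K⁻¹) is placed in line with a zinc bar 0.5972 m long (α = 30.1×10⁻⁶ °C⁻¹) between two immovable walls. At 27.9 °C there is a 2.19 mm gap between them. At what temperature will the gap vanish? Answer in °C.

Gap closes when ΔL₁ + ΔL₂ = 2.19 mm = 2.19×10⁻³ m
(α₁L₁ + α₂L₂)ΔT = g
α₁L₁ + α₂L₂ = 1.36×10⁻⁵×2.515 + 30.1×10⁻⁶×0.5972 = 5.217972×10⁻⁵ m/K
ΔT = 2.19×10⁻³ / 5.217972×10⁻⁵ = 41.970 K
T = 27.9 + 41.970 = 69.870 °C

T = 69.9 °C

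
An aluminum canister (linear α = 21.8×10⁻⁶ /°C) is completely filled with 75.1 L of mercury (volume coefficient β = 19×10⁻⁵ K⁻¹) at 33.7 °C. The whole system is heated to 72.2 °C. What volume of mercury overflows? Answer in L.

The canister also expands: β_container ≈ 3α = 6.54×10⁻⁵ /K
Net overflow = V₀(β_liq − 3α_cont)ΔT
β − 3α = 1.90×10⁻⁴ − 6.54×10⁻⁵ = 1.246×10⁻⁴ /K; ΔT = 38.5 K
ΔV = 75.1 × 1.246×10⁻⁴ × 38.5 = 0.360 L

0.360 L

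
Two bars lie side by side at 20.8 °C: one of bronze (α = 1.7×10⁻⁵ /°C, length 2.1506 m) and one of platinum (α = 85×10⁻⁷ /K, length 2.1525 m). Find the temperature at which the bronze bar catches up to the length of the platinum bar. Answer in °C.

T = 124.8 °C

Equal length when α₁L₁ΔT − α₂L₂ΔT = L₂ − L₁ = 1.90×10⁻³ m
α₁L₁ = 3.65602×10⁻⁵, α₂L₂ = 1.829625×10⁻⁵ → Δ(αL) = 1.826395×10⁻⁵ m/K
ΔT = 1.90×10⁻³ / 1.826395×10⁻⁵ = 104.030 K, so T = 20.8 + 104.030 = 124.830 °C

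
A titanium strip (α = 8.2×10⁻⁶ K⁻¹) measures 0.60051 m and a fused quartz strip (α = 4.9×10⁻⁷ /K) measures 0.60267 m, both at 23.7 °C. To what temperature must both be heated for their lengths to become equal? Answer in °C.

L₁(1 + α₁ΔT) = L₂(1 + α₂ΔT) ⇒ ΔT = (L₂ − L₁)/(α₁L₁ − α₂L₂)
L₂ − L₁ = 0.60267 − 0.60051 = 2.16×10⁻³ m
α₁L₁ − α₂L₂ = 8.2×10⁻⁶×0.60051 − 4.9×10⁻⁷×0.60267 = 4.6288737×10⁻⁶ m/K
ΔT = 2.16×10⁻³ / 4.6288737×10⁻⁶ = 466.636 K
T = 23.7 + 466.636 = 490.336 °C

T = 490.3 °C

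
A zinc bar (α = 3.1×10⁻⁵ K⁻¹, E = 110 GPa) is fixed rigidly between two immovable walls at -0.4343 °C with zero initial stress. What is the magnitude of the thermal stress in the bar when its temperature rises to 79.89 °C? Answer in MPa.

σ = 274 MPa

Fully constrained: the free strain ε = αΔT is blocked, so σ = Eε = EαΔT.
|ΔT| = 80.3243 K
σ = 110×10⁹ × 3.1×10⁻⁵ × 80.3243 = 2.74×10⁸ Pa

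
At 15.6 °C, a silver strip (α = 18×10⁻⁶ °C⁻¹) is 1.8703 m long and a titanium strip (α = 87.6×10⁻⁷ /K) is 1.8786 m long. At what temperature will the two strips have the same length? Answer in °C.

Equal length when α₁L₁ΔT − α₂L₂ΔT = L₂ − L₁ = 8.30×10⁻³ m
α₁L₁ = 3.36654×10⁻⁵, α₂L₂ = 1.6456536×10⁻⁵ → Δ(αL) = 1.7208864×10⁻⁵ m/K
ΔT = 8.30×10⁻³ / 1.7208864×10⁻⁵ = 482.310 K, so T = 15.6 + 482.310 = 497.910 °C

T = 497.9 °C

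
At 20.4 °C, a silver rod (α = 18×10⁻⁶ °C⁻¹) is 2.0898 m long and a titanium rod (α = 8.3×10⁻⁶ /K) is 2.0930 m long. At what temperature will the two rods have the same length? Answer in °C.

T = 178.5 °C

L₁(1 + α₁ΔT) = L₂(1 + α₂ΔT) ⇒ ΔT = (L₂ − L₁)/(α₁L₁ − α₂L₂)
L₂ − L₁ = 2.0930 − 2.0898 = 3.20×10⁻³ m
α₁L₁ − α₂L₂ = 18×10⁻⁶×2.0898 − 8.3×10⁻⁶×2.0930 = 2.02445×10⁻⁵ m/K
ΔT = 3.20×10⁻³ / 2.02445×10⁻⁵ = 158.068 K
T = 20.4 + 158.068 = 178.468 °C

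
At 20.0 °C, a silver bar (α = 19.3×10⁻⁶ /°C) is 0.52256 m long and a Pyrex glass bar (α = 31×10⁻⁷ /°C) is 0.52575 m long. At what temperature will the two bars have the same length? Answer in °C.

L₁(1 + α₁ΔT) = L₂(1 + α₂ΔT) ⇒ ΔT = (L₂ − L₁)/(α₁L₁ − α₂L₂)
L₂ − L₁ = 0.52575 − 0.52256 = 3.19×10⁻³ m
α₁L₁ − α₂L₂ = 19.3×10⁻⁶×0.52256 − 31×10⁻⁷×0.52575 = 8.455583×10⁻⁶ m/K
ΔT = 3.19×10⁻³ / 8.455583×10⁻⁶ = 377.266 K
T = 20.0 + 377.266 = 397.266 °C

T = 397.3 °C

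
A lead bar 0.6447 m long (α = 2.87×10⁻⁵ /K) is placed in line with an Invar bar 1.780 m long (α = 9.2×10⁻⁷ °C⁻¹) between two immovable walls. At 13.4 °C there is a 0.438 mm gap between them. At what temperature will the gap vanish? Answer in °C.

T = 35.1 °C

α₁L₁ = 1.850289×10⁻⁵ m/K, α₂L₂ = 1.6376×10⁻⁶ m/K → total 2.014049×10⁻⁵ m/K
ΔT = g/(α₁L₁+α₂L₂) = 4.38×10⁻⁴ / 2.014049×10⁻⁵ = 21.747 K
T = 13.4 + 21.747 = 35.147 °C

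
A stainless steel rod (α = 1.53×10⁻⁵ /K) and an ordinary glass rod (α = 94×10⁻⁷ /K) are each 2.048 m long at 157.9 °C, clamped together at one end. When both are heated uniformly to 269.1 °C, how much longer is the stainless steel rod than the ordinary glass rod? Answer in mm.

ΔT = 111.2 K
stainless steel: ΔL = 1.53×10⁻⁵ × 2.048 m × 111.2 = 3.4844×10⁻³ m = 3.4844 mm
ordinary glass: ΔL = 94×10⁻⁷ × 2.048 m × 111.2 = 2.1407×10⁻³ m = 2.1407 mm
difference = 3.4844 − 2.1407 = 1.3437 mm

1.34 mm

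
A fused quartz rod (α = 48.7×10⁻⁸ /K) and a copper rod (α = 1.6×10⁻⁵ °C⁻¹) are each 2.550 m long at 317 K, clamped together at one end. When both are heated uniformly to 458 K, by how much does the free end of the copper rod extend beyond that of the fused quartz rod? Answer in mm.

ΔT = 141 K
fused quartz: ΔL = 48.7×10⁻⁸ × 2.550 m × 141 = 1.7510×10⁻⁴ m = 0.17510 mm
copper: ΔL = 1.6×10⁻⁵ × 2.550 m × 141 = 5.7528×10⁻³ m = 5.7528 mm
difference = 5.7528 − 0.17510 = 5.5777 mm

5.58 mm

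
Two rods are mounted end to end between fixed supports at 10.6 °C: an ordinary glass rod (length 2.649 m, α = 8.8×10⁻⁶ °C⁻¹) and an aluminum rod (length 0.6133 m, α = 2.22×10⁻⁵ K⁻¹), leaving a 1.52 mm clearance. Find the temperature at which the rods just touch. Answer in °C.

α₁L₁ = 2.33112×10⁻⁵ m/K, α₂L₂ = 1.361526×10⁻⁵ m/K → total 3.692646×10⁻⁵ m/K
ΔT = g/(α₁L₁+α₂L₂) = 1.52×10⁻³ / 3.692646×10⁻⁵ = 41.163 K
T = 10.6 + 41.163 = 51.763 °C

T = 51.8 °C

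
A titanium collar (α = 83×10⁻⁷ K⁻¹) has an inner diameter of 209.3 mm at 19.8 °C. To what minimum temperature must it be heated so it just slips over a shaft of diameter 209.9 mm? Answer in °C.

T = 365 °C

Required Δd = 209.9 − 209.3 = 0.6 mm
Δd = αd₀ΔT ⇒ ΔT = Δd/(αd₀) = 0.6 / (83×10⁻⁷ × 209.3) = 345.39 K
T_min = 19.8 + 345.39 = 365.19 °C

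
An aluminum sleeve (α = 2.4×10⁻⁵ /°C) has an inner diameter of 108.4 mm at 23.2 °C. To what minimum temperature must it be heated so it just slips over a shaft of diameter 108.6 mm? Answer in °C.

Required Δd = 108.6 − 108.4 = 0.2 mm
Δd = αd₀ΔT ⇒ ΔT = Δd/(αd₀) = 0.2 / (2.4×10⁻⁵ × 108.4) = 76.88 K
T_min = 23.2 + 76.88 = 100.08 °C

T = 100 °C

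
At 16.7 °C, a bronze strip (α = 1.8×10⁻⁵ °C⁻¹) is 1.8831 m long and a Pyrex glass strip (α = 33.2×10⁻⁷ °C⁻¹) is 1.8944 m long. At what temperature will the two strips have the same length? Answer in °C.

T = 426.0 °C

Equal length when α₁L₁ΔT − α₂L₂ΔT = L₂ − L₁ = 1.13×10⁻² m
α₁L₁ = 3.38958×10⁻⁵, α₂L₂ = 6.289408×10⁻⁶ → Δ(αL) = 2.7606392×10⁻⁵ m/K
ΔT = 1.13×10⁻² / 2.7606392×10⁻⁵ = 409.325 K, so T = 16.7 + 409.325 = 426.025 °C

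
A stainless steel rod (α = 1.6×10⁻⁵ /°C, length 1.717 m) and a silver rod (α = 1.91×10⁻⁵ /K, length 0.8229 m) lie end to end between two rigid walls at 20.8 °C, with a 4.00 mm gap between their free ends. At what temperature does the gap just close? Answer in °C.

α₁L₁ = 2.7472×10⁻⁵ m/K, α₂L₂ = 1.571739×10⁻⁵ m/K → total 4.318939×10⁻⁵ m/K
ΔT = g/(α₁L₁+α₂L₂) = 4.00×10⁻³ / 4.318939×10⁻⁵ = 92.62 K
T = 20.8 + 92.62 = 113.42 °C

T = 113 °C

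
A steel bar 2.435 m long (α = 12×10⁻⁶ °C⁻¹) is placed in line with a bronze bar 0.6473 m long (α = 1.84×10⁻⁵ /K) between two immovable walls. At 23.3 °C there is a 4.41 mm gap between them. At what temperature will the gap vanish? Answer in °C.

α₁L₁ = 2.922×10⁻⁵ m/K, α₂L₂ = 1.191032×10⁻⁵ m/K → total 4.113032×10⁻⁵ m/K
ΔT = g/(α₁L₁+α₂L₂) = 4.41×10⁻³ / 4.113032×10⁻⁵ = 107.22 K
T = 23.3 + 107.22 = 130.52 °C

T = 131 °C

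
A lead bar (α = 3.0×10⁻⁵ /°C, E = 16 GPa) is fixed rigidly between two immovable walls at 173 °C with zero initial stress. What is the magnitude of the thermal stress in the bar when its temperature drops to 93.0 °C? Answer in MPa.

Fully constrained: the free strain ε = αΔT is blocked, so σ = Eε = EαΔT.
|ΔT| = 80.0 K
σ = 16.0×10⁹ × 3.0×10⁻⁵ × 80.0 = 3.84×10⁷ Pa

σ = 38.4 MPa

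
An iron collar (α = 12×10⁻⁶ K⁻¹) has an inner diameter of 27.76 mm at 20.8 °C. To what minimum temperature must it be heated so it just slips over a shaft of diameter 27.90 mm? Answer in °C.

Required Δd = 27.90 − 27.76 = 0.14 mm
Δd = αd₀ΔT ⇒ ΔT = Δd/(αd₀) = 0.14 / (12×10⁻⁶ × 27.76) = 420.27 K
T_min = 20.8 + 420.27 = 441.07 °C

T = 441 °C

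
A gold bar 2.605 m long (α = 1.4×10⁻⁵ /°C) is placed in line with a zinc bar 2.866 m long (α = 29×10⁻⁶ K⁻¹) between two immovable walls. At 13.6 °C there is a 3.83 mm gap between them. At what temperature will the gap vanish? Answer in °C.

Gap closes when ΔL₁ + ΔL₂ = 3.83 mm = 3.83×10⁻³ m
(α₁L₁ + α₂L₂)ΔT = g
α₁L₁ + α₂L₂ = 1.4×10⁻⁵×2.605 + 29×10⁻⁶×2.866 = 1.19584×10⁻⁴ m/K
ΔT = 3.83×10⁻³ / 1.19584×10⁻⁴ = 32.028 K
T = 13.6 + 32.028 = 45.628 °C

T = 45.6 °C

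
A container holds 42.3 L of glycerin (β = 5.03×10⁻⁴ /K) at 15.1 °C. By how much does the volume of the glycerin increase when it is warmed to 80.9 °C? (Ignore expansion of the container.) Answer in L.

|ΔT| = |80.9 − 15.1| = 65.8 K
ΔV = βV₀ΔT = (5.03×10⁻⁴)(42.3)(65.8) = 1.40 L

ΔV = 1.40 L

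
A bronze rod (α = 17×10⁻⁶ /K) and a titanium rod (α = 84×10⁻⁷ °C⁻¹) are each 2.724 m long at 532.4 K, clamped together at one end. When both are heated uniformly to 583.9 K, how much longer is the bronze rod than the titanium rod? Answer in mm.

ΔT = 51.5 K
bronze: ΔL = 17×10⁻⁶ × 2.724 m × 51.5 = 2.3849×10⁻³ m = 2.3849 mm
titanium: ΔL = 84×10⁻⁷ × 2.724 m × 51.5 = 1.1784×10⁻³ m = 1.1784 mm
difference = 2.3849 − 1.1784 = 1.2065 mm

1.21 mm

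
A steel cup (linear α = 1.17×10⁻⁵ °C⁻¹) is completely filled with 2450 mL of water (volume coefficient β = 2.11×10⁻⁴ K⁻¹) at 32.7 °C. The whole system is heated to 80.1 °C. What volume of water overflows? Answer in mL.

The cup also expands: β_container ≈ 3α = 3.51×10⁻⁵ /K
Net overflow = V₀(β_liq − 3α_cont)ΔT
β − 3α = 2.11×10⁻⁴ − 3.51×10⁻⁵ = 1.759×10⁻⁴ /K; ΔT = 47.4 K
ΔV = 2450 × 1.759×10⁻⁴ × 47.4 = 20.4 mL

20.4 mL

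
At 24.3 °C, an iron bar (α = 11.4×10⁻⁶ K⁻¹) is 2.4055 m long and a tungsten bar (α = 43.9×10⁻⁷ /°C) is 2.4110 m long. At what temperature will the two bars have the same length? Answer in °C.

L₁(1 + α₁ΔT) = L₂(1 + α₂ΔT) ⇒ ΔT = (L₂ − L₁)/(α₁L₁ − α₂L₂)
L₂ − L₁ = 2.4110 − 2.4055 = 5.50×10⁻³ m
α₁L₁ − α₂L₂ = 11.4×10⁻⁶×2.4055 − 43.9×10⁻⁷×2.4110 = 1.683841×10⁻⁵ m/K
ΔT = 5.50×10⁻³ / 1.683841×10⁻⁵ = 326.634 K
T = 24.3 + 326.634 = 350.934 °C

T = 350.9 °C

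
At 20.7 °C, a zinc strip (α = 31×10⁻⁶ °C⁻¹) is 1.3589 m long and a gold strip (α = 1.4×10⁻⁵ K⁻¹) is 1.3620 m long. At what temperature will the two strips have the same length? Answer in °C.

T = 155.1 °C

L₁(1 + α₁ΔT) = L₂(1 + α₂ΔT) ⇒ ΔT = (L₂ − L₁)/(α₁L₁ − α₂L₂)
L₂ − L₁ = 1.3620 − 1.3589 = 3.10×10⁻³ m
α₁L₁ − α₂L₂ = 31×10⁻⁶×1.3589 − 1.4×10⁻⁵×1.3620 = 2.30579×10⁻⁵ m/K
ΔT = 3.10×10⁻³ / 2.30579×10⁻⁵ = 134.444 K
T = 20.7 + 134.444 = 155.144 °C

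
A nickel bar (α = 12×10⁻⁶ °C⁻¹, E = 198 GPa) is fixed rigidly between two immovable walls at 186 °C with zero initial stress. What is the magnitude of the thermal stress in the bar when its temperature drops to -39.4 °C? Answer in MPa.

Fully constrained: the free strain ε = αΔT is blocked, so σ = Eε = EαΔT.
|ΔT| = 225.4 K
σ = 198×10⁹ × 12×10⁻⁶ × 225.4 = 5.36×10⁸ Pa

σ = 536 MPa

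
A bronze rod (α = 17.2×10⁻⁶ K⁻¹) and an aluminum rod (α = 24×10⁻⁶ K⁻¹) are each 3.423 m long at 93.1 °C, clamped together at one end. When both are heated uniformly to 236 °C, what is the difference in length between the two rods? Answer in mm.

ΔT = 142.9 K
bronze: ΔL = 17.2×10⁻⁶ × 3.423 m × 142.9 = 8.4133×10⁻³ m = 8.4133 mm
aluminum: ΔL = 24×10⁻⁶ × 3.423 m × 142.9 = 1.1740×10⁻² m = 11.740 mm
difference = 11.740 − 8.4133 = 3.3267 mm

3.33 mm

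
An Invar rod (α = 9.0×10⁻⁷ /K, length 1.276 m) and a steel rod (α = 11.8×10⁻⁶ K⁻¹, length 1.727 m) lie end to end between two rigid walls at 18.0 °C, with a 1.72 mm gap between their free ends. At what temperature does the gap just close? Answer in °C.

Gap closes when ΔL₁ + ΔL₂ = 1.72 mm = 1.72×10⁻³ m
(α₁L₁ + α₂L₂)ΔT = g
α₁L₁ + α₂L₂ = 9.0×10⁻⁷×1.276 + 11.8×10⁻⁶×1.727 = 2.1527×10⁻⁵ m/K
ΔT = 1.72×10⁻³ / 2.1527×10⁻⁵ = 79.900 K
T = 18.0 + 79.900 = 97.900 °C

T = 97.9 °C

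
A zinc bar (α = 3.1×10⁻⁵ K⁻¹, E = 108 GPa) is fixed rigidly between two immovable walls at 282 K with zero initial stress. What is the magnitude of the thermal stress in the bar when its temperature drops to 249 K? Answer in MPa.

Fully constrained: the free strain ε = αΔT is blocked, so σ = Eε = EαΔT.
|ΔT| = 33 K
σ = 108×10⁹ × 3.1×10⁻⁵ × 33 = 1.10×10⁸ Pa

σ = 110 MPa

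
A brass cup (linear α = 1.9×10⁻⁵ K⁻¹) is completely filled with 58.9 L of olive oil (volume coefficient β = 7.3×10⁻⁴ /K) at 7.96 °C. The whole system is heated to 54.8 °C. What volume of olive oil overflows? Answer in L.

The cup also expands: β_container ≈ 3α = 5.7×10⁻⁵ /K
Net overflow = V₀(β_liq − 3α_cont)ΔT
β − 3α = 7.30×10⁻⁴ − 5.7×10⁻⁵ = 6.73×10⁻⁴ /K; ΔT = 46.84 K
ΔV = 58.9 × 6.73×10⁻⁴ × 46.84 = 1.86 L

1.86 L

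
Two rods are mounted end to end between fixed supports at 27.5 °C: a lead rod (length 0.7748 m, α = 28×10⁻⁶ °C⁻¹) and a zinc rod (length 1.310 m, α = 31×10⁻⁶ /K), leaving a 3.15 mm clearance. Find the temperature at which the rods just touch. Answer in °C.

T = 78.1 °C

α₁L₁ = 2.16944×10⁻⁵ m/K, α₂L₂ = 4.061×10⁻⁵ m/K → total 6.23044×10⁻⁵ m/K
ΔT = g/(α₁L₁+α₂L₂) = 3.15×10⁻³ / 6.23044×10⁻⁵ = 50.558 K
T = 27.5 + 50.558 = 78.058 °C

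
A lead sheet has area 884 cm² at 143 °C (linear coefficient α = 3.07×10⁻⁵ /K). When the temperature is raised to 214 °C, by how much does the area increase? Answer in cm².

Area coefficient ≈ 2α; |ΔT| = 71 K
ΔA = 2αA₀ΔT = 2(3.07×10⁻⁵)(884)(71) = 3.85 cm²

ΔA = 3.85 cm²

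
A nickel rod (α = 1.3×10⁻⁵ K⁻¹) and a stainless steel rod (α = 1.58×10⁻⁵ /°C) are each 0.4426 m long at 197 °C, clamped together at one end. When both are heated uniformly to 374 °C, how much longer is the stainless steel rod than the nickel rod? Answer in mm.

ΔT = 177 K
nickel: ΔL = 1.3×10⁻⁵ × 0.4426 m × 177 = 1.0184×10⁻³ m = 1.0184 mm
stainless steel: ΔL = 1.58×10⁻⁵ × 0.4426 m × 177 = 1.2378×10⁻³ m = 1.2378 mm
difference = 1.2378 − 1.0184 = 0.2194 mm

0.219 mm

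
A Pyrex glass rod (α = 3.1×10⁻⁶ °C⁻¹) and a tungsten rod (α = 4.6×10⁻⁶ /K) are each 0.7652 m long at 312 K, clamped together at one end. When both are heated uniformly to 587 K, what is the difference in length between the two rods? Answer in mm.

0.316 mm

ΔT = 275 K
Pyrex glass: ΔL = 3.1×10⁻⁶ × 0.7652 m × 275 = 6.5233×10⁻⁴ m = 0.65233 mm
tungsten: ΔL = 4.6×10⁻⁶ × 0.7652 m × 275 = 9.6798×10⁻⁴ m = 0.96798 mm
difference = 0.96798 − 0.65233 = 0.31565 mm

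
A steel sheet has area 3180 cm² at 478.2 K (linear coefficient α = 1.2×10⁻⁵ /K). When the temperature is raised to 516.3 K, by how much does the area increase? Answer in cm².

Area coefficient ≈ 2α; |ΔT| = 38.1 K
ΔA = 2αA₀ΔT = 2(1.2×10⁻⁵)(3180)(38.1) = 2.91 cm²

ΔA = 2.91 cm²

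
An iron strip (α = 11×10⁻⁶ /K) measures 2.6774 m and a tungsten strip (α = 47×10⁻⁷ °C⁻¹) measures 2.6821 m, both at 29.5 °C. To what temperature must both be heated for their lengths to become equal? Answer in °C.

T = 308.5 °C

Equal length when α₁L₁ΔT − α₂L₂ΔT = L₂ − L₁ = 4.70×10⁻³ m
α₁L₁ = 2.94514×10⁻⁵, α₂L₂ = 1.260587×10⁻⁵ → Δ(αL) = 1.684553×10⁻⁵ m/K
ΔT = 4.70×10⁻³ / 1.684553×10⁻⁵ = 279.006 K, so T = 29.5 + 279.006 = 308.506 °C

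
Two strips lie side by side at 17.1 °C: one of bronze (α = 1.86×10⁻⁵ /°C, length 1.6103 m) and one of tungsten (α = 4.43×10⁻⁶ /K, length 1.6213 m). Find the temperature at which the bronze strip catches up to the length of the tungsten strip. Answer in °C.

Equal length when α₁L₁ΔT − α₂L₂ΔT = L₂ − L₁ = 1.10×10⁻² m
α₁L₁ = 2.995158×10⁻⁵, α₂L₂ = 7.182359×10⁻⁶ → Δ(αL) = 2.2769221×10⁻⁵ m/K
ΔT = 1.10×10⁻² / 2.2769221×10⁻⁵ = 483.108 K, so T = 17.1 + 483.108 = 500.208 °C

T = 500.2 °C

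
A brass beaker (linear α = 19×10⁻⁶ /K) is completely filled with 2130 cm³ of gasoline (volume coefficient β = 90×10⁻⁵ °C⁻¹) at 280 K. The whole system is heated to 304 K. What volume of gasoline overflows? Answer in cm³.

43.1 cm³

The beaker also expands: β_container ≈ 3α = 5.7×10⁻⁵ /K
Net overflow = V₀(β_liq − 3α_cont)ΔT
β − 3α = 9.00×10⁻⁴ − 5.7×10⁻⁵ = 8.43×10⁻⁴ /K; ΔT = 24 K
ΔV = 2130 × 8.43×10⁻⁴ × 24 = 43.1 cm³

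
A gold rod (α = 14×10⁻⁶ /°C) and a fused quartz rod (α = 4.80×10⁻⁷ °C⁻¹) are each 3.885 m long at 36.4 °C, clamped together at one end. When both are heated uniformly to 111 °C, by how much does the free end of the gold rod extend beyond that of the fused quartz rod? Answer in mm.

ΔT = 74.6 K
gold: ΔL = 14×10⁻⁶ × 3.885 m × 74.6 = 4.0575×10⁻³ m = 4.0575 mm
fused quartz: ΔL = 4.80×10⁻⁷ × 3.885 m × 74.6 = 1.3911×10⁻⁴ m = 0.13911 mm
difference = 4.0575 − 0.13911 = 3.91839 mm

3.92 mm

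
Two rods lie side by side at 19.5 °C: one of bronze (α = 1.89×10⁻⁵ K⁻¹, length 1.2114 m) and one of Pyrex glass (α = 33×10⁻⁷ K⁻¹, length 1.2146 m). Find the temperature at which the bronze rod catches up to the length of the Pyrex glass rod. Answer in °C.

Equal length when α₁L₁ΔT − α₂L₂ΔT = L₂ − L₁ = 3.20×10⁻³ m
α₁L₁ = 2.289546×10⁻⁵, α₂L₂ = 4.00818×10⁻⁶ → Δ(αL) = 1.888728×10⁻⁵ m/K
ΔT = 3.20×10⁻³ / 1.888728×10⁻⁵ = 169.426 K, so T = 19.5 + 169.426 = 188.926 °C

T = 188.9 °C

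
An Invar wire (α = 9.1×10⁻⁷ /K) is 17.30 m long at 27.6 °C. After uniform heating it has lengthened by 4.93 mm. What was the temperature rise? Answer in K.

ΔL = αL₀ΔT ⇒ ΔT = ΔL / (αL₀)
ΔT = 4.93×10⁻³ m / (9.1×10⁻⁷ × 17.30 m) = 313.16 K

ΔT = 313 K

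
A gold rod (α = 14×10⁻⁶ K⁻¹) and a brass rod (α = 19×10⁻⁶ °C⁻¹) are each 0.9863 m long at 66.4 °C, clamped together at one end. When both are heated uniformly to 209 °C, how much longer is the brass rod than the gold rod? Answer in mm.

0.703 mm

ΔT = 142.6 K
gold: ΔL = 14×10⁻⁶ × 0.9863 m × 142.6 = 1.9690×10⁻³ m = 1.9690 mm
brass: ΔL = 19×10⁻⁶ × 0.9863 m × 142.6 = 2.6723×10⁻³ m = 2.6723 mm
difference = 2.6723 − 1.9690 = 0.7033 mm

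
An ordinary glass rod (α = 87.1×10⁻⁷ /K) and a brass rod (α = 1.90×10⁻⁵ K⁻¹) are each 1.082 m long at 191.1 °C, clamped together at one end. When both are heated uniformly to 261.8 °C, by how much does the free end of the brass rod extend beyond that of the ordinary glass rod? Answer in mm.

ΔT = 70.7 K
ordinary glass: ΔL = 87.1×10⁻⁷ × 1.082 m × 70.7 = 6.6629×10⁻⁴ m = 0.66629 mm
brass: ΔL = 1.90×10⁻⁵ × 1.082 m × 70.7 = 1.4535×10⁻³ m = 1.4535 mm
difference = 1.4535 − 0.66629 = 0.78721 mm

0.787 mm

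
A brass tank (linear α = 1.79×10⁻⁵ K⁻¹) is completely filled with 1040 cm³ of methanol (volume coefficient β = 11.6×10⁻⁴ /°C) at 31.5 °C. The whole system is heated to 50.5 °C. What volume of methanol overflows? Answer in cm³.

21.9 cm³

The tank also expands: β_container ≈ 3α = 5.37×10⁻⁵ /K
Net overflow = V₀(β_liq − 3α_cont)ΔT
β − 3α = 1.16×10⁻³ − 5.37×10⁻⁵ = 1.1063×10⁻³ /K; ΔT = 19.0 K
ΔV = 1040 × 1.1063×10⁻³ × 19.0 = 21.9 cm³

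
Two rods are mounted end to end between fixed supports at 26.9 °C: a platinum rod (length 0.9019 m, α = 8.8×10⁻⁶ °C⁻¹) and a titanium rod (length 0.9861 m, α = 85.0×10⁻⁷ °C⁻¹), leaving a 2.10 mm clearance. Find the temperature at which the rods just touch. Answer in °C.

Gap closes when ΔL₁ + ΔL₂ = 2.10 mm = 2.10×10⁻³ m
(α₁L₁ + α₂L₂)ΔT = g
α₁L₁ + α₂L₂ = 8.8×10⁻⁶×0.9019 + 85.0×10⁻⁷×0.9861 = 1.631857×10⁻⁵ m/K
ΔT = 2.10×10⁻³ / 1.631857×10⁻⁵ = 128.69 K
T = 26.9 + 128.69 = 155.59 °C

T = 156 °C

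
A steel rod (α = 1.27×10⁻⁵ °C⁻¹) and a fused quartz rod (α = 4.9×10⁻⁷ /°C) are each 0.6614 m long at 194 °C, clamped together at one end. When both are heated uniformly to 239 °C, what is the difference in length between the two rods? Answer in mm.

ΔT = 45 K
steel: ΔL = 1.27×10⁻⁵ × 0.6614 m × 45 = 3.7799×10⁻⁴ m = 0.37799 mm
fused quartz: ΔL = 4.9×10⁻⁷ × 0.6614 m × 45 = 1.4584×10⁻⁵ m = 0.014584 mm
difference = 0.37799 − 0.014584 = 0.363406 mm

0.363 mm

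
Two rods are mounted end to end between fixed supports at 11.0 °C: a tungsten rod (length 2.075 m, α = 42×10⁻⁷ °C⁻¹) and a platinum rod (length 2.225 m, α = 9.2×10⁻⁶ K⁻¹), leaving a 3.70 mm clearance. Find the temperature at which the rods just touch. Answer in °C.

α₁L₁ = 8.715×10⁻⁶ m/K, α₂L₂ = 2.047×10⁻⁵ m/K → total 2.9185×10⁻⁵ m/K
ΔT = g/(α₁L₁+α₂L₂) = 3.70×10⁻³ / 2.9185×10⁻⁵ = 126.78 K
T = 11.0 + 126.78 = 137.78 °C

T = 138 °C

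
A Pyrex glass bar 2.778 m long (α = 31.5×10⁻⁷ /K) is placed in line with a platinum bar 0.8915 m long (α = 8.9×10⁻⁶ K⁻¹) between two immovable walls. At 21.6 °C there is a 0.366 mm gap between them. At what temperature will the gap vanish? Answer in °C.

α₁L₁ = 8.7507×10⁻⁶ m/K, α₂L₂ = 7.93435×10⁻⁶ m/K → total 1.668505×10⁻⁵ m/K
ΔT = g/(α₁L₁+α₂L₂) = 3.66×10⁻⁴ / 1.668505×10⁻⁵ = 21.936 K
T = 21.6 + 21.936 = 43.536 °C

T = 43.5 °C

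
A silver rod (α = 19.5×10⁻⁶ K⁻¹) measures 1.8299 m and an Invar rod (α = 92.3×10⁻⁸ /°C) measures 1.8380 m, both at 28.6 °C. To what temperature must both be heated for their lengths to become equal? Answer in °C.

Equal length when α₁L₁ΔT − α₂L₂ΔT = L₂ − L₁ = 8.10×10⁻³ m
α₁L₁ = 3.568305×10⁻⁵, α₂L₂ = 1.696474×10⁻⁶ → Δ(αL) = 3.3986576×10⁻⁵ m/K
ΔT = 8.10×10⁻³ / 3.3986576×10⁻⁵ = 238.329 K, so T = 28.6 + 238.329 = 266.929 °C

T = 266.9 °C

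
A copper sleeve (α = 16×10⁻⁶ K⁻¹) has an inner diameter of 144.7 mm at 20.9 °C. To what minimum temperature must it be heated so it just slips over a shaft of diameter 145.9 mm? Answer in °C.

Required Δd = 145.9 − 144.7 = 1.2 mm
Δd = αd₀ΔT ⇒ ΔT = Δd/(αd₀) = 1.2 / (16×10⁻⁶ × 144.7) = 518.31 K
T_min = 20.9 + 518.31 = 539.21 °C

T = 539 °C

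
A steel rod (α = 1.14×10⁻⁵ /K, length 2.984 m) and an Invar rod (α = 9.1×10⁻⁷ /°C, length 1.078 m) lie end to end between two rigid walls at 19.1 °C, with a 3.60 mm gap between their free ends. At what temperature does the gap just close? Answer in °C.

T = 122 °C

α₁L₁ = 3.40176×10⁻⁵ m/K, α₂L₂ = 9.8098×10⁻⁷ m/K → total 3.499858×10⁻⁵ m/K
ΔT = g/(α₁L₁+α₂L₂) = 3.60×10⁻³ / 3.499858×10⁻⁵ = 102.86 K
T = 19.1 + 102.86 = 121.96 °C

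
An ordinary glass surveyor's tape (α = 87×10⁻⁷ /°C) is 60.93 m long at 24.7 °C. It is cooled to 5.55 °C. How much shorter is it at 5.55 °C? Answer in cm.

ΔL = 1.02 cm

|ΔT| = |5.55 − 24.7| = 19.15 K
ΔL = αL₀ΔT = (87×10⁻⁷)(60.93)(19.15) = 1.02×10⁻² m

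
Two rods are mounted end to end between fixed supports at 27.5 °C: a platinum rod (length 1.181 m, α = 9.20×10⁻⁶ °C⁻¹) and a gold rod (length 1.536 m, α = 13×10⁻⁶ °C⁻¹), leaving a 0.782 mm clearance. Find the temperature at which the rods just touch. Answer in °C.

α₁L₁ = 1.08652×10⁻⁵ m/K, α₂L₂ = 1.9968×10⁻⁵ m/K → total 3.08332×10⁻⁵ m/K
ΔT = g/(α₁L₁+α₂L₂) = 7.82×10⁻⁴ / 3.08332×10⁻⁵ = 25.362 K
T = 27.5 + 25.362 = 52.862 °C

T = 52.9 °C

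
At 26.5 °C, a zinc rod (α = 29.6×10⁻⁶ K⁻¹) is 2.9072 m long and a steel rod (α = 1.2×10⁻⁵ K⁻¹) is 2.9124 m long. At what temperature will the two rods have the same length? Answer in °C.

T = 128.3 °C

Equal length when α₁L₁ΔT − α₂L₂ΔT = L₂ − L₁ = 5.20×10⁻³ m
α₁L₁ = 8.605312×10⁻⁵, α₂L₂ = 3.49488×10⁻⁵ → Δ(αL) = 5.110432×10⁻⁵ m/K
ΔT = 5.20×10⁻³ / 5.110432×10⁻⁵ = 101.753 K, so T = 26.5 + 101.753 = 128.253 °C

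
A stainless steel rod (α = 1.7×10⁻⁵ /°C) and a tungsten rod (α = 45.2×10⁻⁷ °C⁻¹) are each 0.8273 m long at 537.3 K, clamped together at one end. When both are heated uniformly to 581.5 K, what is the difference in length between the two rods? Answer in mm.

0.456 mm

ΔT = 44.2 K
stainless steel: ΔL = 1.7×10⁻⁵ × 0.8273 m × 44.2 = 6.2163×10⁻⁴ m = 0.62163 mm
tungsten: ΔL = 45.2×10⁻⁷ × 0.8273 m × 44.2 = 1.6528×10⁻⁴ m = 0.16528 mm
difference = 0.62163 − 0.16528 = 0.45635 mm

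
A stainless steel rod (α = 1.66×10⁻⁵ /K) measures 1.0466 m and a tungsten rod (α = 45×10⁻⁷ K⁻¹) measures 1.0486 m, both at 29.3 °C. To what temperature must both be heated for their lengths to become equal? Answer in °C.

Equal length when α₁L₁ΔT − α₂L₂ΔT = L₂ − L₁ = 2.00×10⁻³ m
α₁L₁ = 1.737356×10⁻⁵, α₂L₂ = 4.7187×10⁻⁶ → Δ(αL) = 1.265486×10⁻⁵ m/K
ΔT = 2.00×10⁻³ / 1.265486×10⁻⁵ = 158.042 K, so T = 29.3 + 158.042 = 187.342 °C

T = 187.3 °C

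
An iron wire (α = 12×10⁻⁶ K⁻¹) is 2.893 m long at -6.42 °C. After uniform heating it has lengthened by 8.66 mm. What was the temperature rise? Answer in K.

ΔT = 249 K

ΔL = αL₀ΔT ⇒ ΔT = ΔL / (αL₀)
ΔT = 8.66×10⁻³ m / (12×10⁻⁶ × 2.893 m) = 249.45 K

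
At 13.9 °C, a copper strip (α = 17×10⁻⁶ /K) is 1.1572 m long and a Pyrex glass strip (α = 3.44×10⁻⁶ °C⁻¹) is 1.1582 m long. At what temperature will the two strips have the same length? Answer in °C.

T = 77.64 °C

L₁(1 + α₁ΔT) = L₂(1 + α₂ΔT) ⇒ ΔT = (L₂ − L₁)/(α₁L₁ − α₂L₂)
L₂ − L₁ = 1.1582 − 1.1572 = 1.00×10⁻³ m
α₁L₁ − α₂L₂ = 17×10⁻⁶×1.1572 − 3.44×10⁻⁶×1.1582 = 1.5688192×10⁻⁵ m/K
ΔT = 1.00×10⁻³ / 1.5688192×10⁻⁵ = 63.7422 K
T = 13.9 + 63.7422 = 77.6422 °C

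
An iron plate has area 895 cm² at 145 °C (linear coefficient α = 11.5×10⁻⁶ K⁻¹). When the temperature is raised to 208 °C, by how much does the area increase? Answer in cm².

ΔA = 1.30 cm²

Area coefficient ≈ 2α; |ΔT| = 63 K
ΔA = 2αA₀ΔT = 2(11.5×10⁻⁶)(895)(63) = 1.30 cm²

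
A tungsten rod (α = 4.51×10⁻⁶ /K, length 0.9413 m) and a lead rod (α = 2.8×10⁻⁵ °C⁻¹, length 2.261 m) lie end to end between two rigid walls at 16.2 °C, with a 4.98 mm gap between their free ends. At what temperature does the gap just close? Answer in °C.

Gap closes when ΔL₁ + ΔL₂ = 4.98 mm = 4.98×10⁻³ m
(α₁L₁ + α₂L₂)ΔT = g
α₁L₁ + α₂L₂ = 4.51×10⁻⁶×0.9413 + 2.8×10⁻⁵×2.261 = 6.7553263×10⁻⁵ m/K
ΔT = 4.98×10⁻³ / 6.7553263×10⁻⁵ = 73.720 K
T = 16.2 + 73.720 = 89.920 °C

T = 89.9 °C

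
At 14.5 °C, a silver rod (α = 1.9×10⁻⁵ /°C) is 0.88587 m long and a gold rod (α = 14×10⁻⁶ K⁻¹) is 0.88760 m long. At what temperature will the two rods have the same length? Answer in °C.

T = 407.2 °C

Equal length when α₁L₁ΔT − α₂L₂ΔT = L₂ − L₁ = 1.73×10⁻³ m
α₁L₁ = 1.683153×10⁻⁵, α₂L₂ = 1.24264×10⁻⁵ → Δ(αL) = 4.40513×10⁻⁶ m/K
ΔT = 1.73×10⁻³ / 4.40513×10⁻⁶ = 392.724 K, so T = 14.5 + 392.724 = 407.224 °C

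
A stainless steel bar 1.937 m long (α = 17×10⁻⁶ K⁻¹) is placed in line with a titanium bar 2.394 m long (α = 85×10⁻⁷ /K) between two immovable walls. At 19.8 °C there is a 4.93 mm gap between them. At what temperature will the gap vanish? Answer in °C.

α₁L₁ = 3.2929×10⁻⁵ m/K, α₂L₂ = 2.0349×10⁻⁵ m/K → total 5.3278×10⁻⁵ m/K
ΔT = g/(α₁L₁+α₂L₂) = 4.93×10⁻³ / 5.3278×10⁻⁵ = 92.53 K
T = 19.8 + 92.53 = 112.33 °C

T = 112 °C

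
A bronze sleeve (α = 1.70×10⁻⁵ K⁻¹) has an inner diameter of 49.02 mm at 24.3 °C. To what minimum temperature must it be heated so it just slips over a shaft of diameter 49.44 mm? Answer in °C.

T = 528 °C

Required Δd = 49.44 − 49.02 = 0.42 mm
Δd = αd₀ΔT ⇒ ΔT = Δd/(αd₀) = 0.42 / (1.70×10⁻⁵ × 49.02) = 504.00 K
T_min = 24.3 + 504.00 = 528.30 °C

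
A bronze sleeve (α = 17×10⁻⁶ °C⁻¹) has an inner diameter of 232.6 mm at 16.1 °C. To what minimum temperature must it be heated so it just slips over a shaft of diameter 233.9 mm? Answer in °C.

Required Δd = 233.9 − 232.6 = 1.3 mm
Δd = αd₀ΔT ⇒ ΔT = Δd/(αd₀) = 1.3 / (17×10⁻⁶ × 232.6) = 328.76 K
T_min = 16.1 + 328.76 = 344.86 °C

T = 345 °C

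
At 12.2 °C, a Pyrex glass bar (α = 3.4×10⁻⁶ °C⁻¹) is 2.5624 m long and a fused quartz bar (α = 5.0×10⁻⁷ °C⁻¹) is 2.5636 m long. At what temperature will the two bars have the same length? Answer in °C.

T = 173.7 °C

Equal length when α₁L₁ΔT − α₂L₂ΔT = L₂ − L₁ = 1.20×10⁻³ m
α₁L₁ = 8.71216×10⁻⁶, α₂L₂ = 1.2818×10⁻⁶ → Δ(αL) = 7.43036×10⁻⁶ m/K
ΔT = 1.20×10⁻³ / 7.43036×10⁻⁶ = 161.500 K, so T = 12.2 + 161.500 = 173.700 °C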